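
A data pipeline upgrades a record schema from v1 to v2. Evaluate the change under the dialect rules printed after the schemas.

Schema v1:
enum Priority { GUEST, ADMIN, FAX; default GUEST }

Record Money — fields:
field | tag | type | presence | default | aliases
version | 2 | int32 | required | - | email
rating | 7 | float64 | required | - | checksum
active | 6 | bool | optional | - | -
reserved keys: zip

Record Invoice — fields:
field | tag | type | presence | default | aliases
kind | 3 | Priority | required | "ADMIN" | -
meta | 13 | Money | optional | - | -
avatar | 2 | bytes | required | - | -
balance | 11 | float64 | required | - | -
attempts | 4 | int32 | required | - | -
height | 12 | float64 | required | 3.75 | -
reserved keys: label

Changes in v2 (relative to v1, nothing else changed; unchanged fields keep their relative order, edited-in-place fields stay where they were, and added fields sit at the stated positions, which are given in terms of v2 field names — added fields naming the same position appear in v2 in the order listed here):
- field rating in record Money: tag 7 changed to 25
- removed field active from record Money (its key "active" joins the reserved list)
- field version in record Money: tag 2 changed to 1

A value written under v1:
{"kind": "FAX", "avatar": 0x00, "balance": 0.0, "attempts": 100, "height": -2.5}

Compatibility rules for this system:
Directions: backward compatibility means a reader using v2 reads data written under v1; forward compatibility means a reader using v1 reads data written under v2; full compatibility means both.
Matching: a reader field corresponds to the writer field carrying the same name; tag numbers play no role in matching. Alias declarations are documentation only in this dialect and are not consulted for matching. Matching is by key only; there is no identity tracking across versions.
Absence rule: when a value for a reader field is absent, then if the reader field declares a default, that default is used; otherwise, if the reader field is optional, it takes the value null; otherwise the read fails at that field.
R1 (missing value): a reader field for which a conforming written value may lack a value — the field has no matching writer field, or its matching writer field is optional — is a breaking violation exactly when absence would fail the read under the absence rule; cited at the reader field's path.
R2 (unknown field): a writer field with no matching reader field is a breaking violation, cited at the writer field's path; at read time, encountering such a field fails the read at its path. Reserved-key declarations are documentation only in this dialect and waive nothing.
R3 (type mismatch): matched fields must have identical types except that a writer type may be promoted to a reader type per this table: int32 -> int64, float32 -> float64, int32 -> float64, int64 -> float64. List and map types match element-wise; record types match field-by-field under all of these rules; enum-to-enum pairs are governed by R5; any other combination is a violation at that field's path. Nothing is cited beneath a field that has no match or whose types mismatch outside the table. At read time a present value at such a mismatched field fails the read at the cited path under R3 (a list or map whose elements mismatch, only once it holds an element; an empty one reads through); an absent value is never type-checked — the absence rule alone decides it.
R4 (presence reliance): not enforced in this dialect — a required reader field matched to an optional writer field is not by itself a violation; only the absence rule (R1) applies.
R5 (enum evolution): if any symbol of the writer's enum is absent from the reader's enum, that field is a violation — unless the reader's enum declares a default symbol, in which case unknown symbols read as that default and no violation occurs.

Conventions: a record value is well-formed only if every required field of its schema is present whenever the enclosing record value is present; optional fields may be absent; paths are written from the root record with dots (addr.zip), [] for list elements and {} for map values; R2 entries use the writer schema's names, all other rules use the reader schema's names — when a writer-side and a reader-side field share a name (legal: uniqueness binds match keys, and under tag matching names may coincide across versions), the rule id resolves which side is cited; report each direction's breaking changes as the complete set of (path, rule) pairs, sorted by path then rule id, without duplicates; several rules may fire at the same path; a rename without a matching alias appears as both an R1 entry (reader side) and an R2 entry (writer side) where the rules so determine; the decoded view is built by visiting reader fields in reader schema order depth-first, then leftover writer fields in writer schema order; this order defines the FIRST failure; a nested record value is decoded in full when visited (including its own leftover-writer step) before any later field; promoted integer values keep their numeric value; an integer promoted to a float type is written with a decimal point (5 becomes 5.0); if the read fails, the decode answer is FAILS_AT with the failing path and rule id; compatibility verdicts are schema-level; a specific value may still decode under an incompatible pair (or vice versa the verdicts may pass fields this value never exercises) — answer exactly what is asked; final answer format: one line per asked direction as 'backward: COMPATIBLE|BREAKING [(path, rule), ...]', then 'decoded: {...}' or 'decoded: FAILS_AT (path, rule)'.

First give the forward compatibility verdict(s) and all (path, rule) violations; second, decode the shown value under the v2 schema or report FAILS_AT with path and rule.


forward: COMPATIBLE []; decoded: {"kind": "FAX", "meta": null, "avatar": 0x00, "balance": 0.0, "attempts": 100, "height": -2.5}

in Invoice below, arrows point writer -> reader
forward pass over Invoice, reader schema v1, writer schema v2:
  kind <- kind (Priority -> Priority, writer required)
  meta <- meta (Money -> Money, writer optional)
  avatar <- avatar (bytes -> bytes, writer required)
  balance <- balance (float64 -> float64, writer required)
  attempts <- attempts (int32 -> int32, writer required)
  height <- height (float64 -> float64, writer required)
  meta.version <- meta.version (int32 -> int32, writer required)
  meta.rating <- meta.rating (float64 -> float64, writer required)
  meta.active: no writer-side match
  nothing fires on Invoice: forward is COMPATIBLE
migrating the Invoice value to v2:
  kind := "FAX"
  meta := null (missing; optional => null)
  avatar := 0x00
  balance := 0.0
  attempts := 100
  height := -2.5
  => decoded: {"kind": "FAX", "meta": null, "avatar": 0x00, "balance": 0.0, "attempts": 100, "height": -2.5}
checking off the Invoice differences that do not matter here:
  field rating in record Money: tag 7 changed to 25 -> fires no rule on Invoice, leaving the asked answer as it is
  removed field active from record Money (its key "active" joins the reserved list) -> matters only for Invoice's backward compatibility — outside the asked direction
  field version in record Money: tag 2 changed to 1 -> fires no rule on Invoice, leaving the asked answer as it is


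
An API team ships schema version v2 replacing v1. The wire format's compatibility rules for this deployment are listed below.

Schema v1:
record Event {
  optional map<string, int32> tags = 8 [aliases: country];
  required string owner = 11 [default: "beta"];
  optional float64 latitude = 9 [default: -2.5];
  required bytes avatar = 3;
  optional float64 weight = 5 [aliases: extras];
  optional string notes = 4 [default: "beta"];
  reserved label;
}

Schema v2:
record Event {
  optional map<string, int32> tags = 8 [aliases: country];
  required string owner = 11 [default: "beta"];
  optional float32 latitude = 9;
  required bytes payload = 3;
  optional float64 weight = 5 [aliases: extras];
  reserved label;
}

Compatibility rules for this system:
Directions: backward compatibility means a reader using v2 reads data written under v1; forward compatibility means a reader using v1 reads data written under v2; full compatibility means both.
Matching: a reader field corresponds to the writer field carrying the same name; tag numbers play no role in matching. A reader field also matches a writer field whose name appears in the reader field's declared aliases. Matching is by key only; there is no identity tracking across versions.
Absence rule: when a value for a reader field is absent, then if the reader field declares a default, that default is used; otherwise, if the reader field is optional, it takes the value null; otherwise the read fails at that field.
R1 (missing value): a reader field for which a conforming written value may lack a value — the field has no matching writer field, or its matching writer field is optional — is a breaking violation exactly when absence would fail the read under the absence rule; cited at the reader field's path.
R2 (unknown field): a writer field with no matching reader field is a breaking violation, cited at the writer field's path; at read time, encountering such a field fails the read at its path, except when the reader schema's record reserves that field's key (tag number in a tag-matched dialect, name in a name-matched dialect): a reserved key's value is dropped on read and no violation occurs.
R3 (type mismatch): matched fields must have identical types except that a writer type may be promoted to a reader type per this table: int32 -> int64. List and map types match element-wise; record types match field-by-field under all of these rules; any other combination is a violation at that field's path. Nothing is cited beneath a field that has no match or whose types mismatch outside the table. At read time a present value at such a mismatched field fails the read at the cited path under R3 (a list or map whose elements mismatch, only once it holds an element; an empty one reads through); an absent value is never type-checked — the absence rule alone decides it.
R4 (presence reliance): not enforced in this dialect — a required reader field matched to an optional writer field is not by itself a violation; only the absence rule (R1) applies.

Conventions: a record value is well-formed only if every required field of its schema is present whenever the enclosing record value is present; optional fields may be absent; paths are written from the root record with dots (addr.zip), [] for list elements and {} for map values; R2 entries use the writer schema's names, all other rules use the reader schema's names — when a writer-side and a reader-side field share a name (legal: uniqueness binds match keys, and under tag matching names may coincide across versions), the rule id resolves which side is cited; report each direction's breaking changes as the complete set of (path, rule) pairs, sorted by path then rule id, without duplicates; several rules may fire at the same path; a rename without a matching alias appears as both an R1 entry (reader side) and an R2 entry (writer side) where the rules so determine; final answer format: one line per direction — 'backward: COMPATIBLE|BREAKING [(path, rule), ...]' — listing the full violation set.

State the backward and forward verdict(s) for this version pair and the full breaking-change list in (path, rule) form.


backward: BREAKING [(avatar, R2), (latitude, R3), (notes, R2), (payload, R1)]; forward: BREAKING [(avatar, R1), (latitude, R3), (payload, R2)]

the writer's type comes first in each Event pair
backward for Event (reader v2, writer v1):
  tags: map<string, int32> -> map<string, int32>, writer optional; from tags
  owner: string -> string, writer required; from owner
  latitude: float64 -> float32, writer optional; from latitude
  payload has no writer counterpart
  weight: float64 -> float64, writer optional; from weight
  leftover writer field: avatar
  leftover writer field: notes
  violation R2 at avatar
  violation R3 at latitude
  violation R2 at notes
  violation R1 at payload
  => 4 violation(s): backward is BREAKING for Event
forward for Event (reader v1, writer v2):
  tags: map<string, int32> -> map<string, int32>, writer optional; from tags
  owner: string -> string, writer required; from owner
  latitude: float32 -> float64, writer optional; from latitude
  avatar has no writer counterpart
  weight: float64 -> float64, writer optional; from weight
  notes has no writer counterpart
  leftover writer field: payload
  violation R1 at avatar
  violation R3 at latitude
  violation R2 at payload
  => 3 violation(s): forward is BREAKING for Event


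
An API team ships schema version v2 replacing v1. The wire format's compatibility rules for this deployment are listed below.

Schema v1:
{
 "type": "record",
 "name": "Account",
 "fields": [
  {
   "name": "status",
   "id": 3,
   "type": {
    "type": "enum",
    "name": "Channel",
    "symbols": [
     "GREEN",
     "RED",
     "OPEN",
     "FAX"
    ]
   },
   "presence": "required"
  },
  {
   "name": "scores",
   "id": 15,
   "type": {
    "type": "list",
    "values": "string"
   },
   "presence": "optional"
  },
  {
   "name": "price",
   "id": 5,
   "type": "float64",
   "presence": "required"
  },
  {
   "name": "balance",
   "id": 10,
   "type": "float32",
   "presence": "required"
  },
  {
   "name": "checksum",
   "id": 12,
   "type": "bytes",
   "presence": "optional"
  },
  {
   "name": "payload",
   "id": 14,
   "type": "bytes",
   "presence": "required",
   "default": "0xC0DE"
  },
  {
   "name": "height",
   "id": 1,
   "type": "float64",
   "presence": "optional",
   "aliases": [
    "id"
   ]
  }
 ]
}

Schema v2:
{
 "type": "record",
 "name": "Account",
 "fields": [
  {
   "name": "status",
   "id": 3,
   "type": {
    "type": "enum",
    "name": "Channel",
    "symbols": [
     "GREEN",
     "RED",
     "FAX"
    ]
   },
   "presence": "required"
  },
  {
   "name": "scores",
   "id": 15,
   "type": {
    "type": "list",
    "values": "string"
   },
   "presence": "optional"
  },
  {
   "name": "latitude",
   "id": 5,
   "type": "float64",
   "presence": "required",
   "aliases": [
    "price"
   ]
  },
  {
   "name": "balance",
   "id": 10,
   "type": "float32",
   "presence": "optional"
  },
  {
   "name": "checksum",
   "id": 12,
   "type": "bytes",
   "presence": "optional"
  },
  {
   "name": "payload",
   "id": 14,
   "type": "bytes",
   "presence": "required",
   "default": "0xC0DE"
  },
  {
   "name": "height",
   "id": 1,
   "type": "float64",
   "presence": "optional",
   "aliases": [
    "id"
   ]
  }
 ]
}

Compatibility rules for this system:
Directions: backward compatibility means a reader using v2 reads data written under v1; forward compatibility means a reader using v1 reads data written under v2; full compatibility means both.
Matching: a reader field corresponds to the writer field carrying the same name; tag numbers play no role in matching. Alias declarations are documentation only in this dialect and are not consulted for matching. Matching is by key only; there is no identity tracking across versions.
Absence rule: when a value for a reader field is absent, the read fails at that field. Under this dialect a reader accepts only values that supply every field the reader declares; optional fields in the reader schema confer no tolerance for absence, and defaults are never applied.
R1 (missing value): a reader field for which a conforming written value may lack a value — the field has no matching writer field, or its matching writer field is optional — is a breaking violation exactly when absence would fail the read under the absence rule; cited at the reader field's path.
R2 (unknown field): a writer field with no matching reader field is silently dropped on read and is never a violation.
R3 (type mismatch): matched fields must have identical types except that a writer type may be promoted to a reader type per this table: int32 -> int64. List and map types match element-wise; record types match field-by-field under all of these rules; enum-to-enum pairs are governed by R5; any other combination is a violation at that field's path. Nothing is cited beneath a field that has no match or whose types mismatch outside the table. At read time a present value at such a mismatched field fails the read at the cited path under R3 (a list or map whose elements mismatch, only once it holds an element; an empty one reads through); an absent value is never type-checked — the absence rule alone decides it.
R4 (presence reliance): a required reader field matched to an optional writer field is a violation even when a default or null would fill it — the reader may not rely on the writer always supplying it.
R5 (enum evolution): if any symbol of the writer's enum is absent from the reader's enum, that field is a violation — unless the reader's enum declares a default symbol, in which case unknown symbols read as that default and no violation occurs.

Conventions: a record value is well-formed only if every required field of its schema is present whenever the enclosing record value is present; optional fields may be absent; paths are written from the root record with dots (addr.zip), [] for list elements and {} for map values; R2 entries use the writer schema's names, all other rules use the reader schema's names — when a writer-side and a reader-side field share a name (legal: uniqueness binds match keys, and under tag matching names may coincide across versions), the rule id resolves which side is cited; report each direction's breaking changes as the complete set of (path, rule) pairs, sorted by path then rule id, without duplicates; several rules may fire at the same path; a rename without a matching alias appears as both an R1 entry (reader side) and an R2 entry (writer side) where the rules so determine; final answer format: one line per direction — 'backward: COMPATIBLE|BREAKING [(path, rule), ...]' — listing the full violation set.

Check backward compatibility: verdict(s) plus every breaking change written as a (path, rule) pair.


each type pair in Account: writer, then reader
backward on Account — v2 reading data written by v1:
  writer required, Channel -> Channel: reader status maps from writer status
  writer optional, list<string> -> list<string>: reader scores maps from writer scores
  latitude has no writer counterpart
  writer required, float32 -> float32: reader balance maps from writer balance
  writer optional, bytes -> bytes: reader checksum maps from writer checksum
  writer required, bytes -> bytes: reader payload maps from writer payload
  writer optional, float64 -> float64: reader height maps from writer height
  writer price: unknown to reader
  violation R1 at checksum
  violation R1 at height
  violation R1 at latitude
  violation R1 at scores
  violation R5 at status
  => backward verdict for Account: BREAKING, 5 violation(s)
ruling out the remaining Account differences:
  field balance in record Account: required changed to optional -> matters only for Account's forward compatibility — outside the asked direction

backward: BREAKING [(checksum, R1), (height, R1), (latitude, R1), (scores, R1), (status, R5)]


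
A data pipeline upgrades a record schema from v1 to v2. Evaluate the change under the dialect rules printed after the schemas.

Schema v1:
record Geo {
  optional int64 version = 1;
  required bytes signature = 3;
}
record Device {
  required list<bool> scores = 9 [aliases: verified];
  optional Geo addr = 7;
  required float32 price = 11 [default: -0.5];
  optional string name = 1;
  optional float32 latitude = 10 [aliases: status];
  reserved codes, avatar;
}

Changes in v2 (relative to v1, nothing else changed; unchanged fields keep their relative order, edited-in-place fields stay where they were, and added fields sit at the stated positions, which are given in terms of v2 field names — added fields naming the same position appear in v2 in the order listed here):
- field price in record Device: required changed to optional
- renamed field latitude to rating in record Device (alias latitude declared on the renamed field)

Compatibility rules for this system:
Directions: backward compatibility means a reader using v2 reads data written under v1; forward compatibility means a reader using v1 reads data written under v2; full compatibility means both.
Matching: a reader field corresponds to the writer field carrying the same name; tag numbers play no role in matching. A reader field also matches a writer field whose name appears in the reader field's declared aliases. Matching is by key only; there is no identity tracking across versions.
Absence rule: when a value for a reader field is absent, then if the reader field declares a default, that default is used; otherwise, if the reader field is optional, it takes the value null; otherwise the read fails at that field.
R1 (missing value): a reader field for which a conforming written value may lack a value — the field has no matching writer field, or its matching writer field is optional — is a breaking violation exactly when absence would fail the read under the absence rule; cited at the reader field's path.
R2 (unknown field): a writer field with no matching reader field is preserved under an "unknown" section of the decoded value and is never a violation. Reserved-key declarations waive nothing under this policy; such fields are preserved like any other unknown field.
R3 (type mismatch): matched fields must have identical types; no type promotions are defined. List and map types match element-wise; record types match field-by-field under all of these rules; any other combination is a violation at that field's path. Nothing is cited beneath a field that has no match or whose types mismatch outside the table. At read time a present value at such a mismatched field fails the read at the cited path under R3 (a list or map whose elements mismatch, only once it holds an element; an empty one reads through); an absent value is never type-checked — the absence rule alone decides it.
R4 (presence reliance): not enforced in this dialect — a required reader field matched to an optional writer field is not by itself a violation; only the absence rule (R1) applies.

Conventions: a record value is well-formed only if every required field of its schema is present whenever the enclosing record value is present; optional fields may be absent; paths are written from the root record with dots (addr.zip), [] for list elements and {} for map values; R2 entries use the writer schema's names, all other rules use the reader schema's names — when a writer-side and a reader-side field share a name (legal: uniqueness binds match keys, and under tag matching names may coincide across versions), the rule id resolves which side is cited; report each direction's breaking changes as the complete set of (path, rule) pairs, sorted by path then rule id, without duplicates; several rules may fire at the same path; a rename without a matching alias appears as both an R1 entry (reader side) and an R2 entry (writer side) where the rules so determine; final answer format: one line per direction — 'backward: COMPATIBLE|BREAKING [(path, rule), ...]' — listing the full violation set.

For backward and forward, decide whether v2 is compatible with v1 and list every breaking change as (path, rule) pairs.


the writer's type comes first in each Device pair
backward on Device — v2 reading data written by v1:
  scores: list<bool> -> list<bool>, writer required; from scores
  addr: Geo -> Geo, writer optional; from addr
  price: float32 -> float32, writer required; from price
  name: string -> string, writer optional; from name
  rating: float32 -> float32, writer optional; from latitude
  addr.version: int64 -> int64, writer optional; from addr.version
  addr.signature: bytes -> bytes, writer required; from addr.signature
  nothing fires on Device: backward is COMPATIBLE
forward on Device — v1 reading data written by v2:
  scores: list<bool> -> list<bool>, writer required; from scores
  addr: Geo -> Geo, writer optional; from addr
  price: float32 -> float32, writer optional; from price
  name: string -> string, writer optional; from name
  latitude: no writer-side match
  writer rating: unknown to reader
  addr.version: int64 -> int64, writer optional; from addr.version
  addr.signature: bytes -> bytes, writer required; from addr.signature
  nothing fires on Device: forward is COMPATIBLE

backward: COMPATIBLE []; forward: COMPATIBLE []


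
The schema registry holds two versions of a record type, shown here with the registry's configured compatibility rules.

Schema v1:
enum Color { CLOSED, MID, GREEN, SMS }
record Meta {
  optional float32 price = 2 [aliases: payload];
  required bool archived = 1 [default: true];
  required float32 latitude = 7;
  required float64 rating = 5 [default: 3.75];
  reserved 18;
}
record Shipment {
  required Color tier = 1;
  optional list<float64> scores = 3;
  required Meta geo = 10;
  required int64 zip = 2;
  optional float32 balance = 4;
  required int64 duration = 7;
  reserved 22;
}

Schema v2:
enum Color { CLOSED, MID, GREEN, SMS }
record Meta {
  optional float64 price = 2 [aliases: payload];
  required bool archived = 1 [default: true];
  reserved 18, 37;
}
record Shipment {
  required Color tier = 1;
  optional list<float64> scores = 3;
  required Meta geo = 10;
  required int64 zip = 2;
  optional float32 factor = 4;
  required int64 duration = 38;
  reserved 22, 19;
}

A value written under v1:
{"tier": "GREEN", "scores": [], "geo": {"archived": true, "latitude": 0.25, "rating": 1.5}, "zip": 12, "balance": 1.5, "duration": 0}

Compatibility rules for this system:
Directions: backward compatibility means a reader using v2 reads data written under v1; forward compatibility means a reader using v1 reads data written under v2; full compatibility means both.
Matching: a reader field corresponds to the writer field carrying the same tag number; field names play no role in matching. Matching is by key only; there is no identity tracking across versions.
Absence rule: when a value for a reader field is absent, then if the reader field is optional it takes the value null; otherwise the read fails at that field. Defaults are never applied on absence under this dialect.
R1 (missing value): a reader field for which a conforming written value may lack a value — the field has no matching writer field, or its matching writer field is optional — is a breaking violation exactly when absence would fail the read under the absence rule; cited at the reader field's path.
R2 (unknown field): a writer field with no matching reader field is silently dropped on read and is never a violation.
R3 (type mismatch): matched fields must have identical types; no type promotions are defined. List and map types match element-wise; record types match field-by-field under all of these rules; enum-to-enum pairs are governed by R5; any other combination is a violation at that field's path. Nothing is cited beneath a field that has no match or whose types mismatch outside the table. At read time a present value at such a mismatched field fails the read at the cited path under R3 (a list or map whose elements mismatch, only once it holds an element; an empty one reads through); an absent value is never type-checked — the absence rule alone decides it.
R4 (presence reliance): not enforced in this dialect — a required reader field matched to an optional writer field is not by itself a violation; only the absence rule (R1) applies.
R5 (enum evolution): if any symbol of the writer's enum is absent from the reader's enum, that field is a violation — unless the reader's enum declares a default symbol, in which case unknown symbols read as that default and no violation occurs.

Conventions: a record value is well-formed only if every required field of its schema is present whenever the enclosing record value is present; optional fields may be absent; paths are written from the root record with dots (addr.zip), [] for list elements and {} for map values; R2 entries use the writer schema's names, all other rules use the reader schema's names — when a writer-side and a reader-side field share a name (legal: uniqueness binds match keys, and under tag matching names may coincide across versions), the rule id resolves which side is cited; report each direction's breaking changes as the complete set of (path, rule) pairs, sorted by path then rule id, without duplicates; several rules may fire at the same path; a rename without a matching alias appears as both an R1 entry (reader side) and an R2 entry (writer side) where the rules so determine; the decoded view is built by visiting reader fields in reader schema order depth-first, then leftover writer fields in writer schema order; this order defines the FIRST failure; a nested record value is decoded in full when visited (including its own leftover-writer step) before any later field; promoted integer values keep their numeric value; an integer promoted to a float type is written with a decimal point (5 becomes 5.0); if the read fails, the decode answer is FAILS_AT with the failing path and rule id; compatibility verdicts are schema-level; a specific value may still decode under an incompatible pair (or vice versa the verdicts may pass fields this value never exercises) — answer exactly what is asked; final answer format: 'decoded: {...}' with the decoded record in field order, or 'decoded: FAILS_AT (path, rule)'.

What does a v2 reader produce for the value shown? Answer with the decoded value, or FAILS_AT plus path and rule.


each type pair in Shipment: writer, then reader
migrating the Shipment value to v2:
  tier := "GREEN"
  scores := []
  geo.price := null (not supplied -> null)
  geo.archived := true
  writer geo.latitude: unmatched, discarded
  writer geo.rating: unmatched, discarded
  zip := 12
  factor := 1.5 (from writer balance)
  read fails at duration under R1 (no fill)
  => FAILS_AT (duration, R1)
checking off the Shipment differences that do not matter here:
  removed field rating from record Meta -> a verdict-level change on Shipment — the shown value reads the same
  field price in record Meta: type float32 changed to float64 -> a verdict-level change on Shipment — the shown value reads the same
  renamed field balance to factor in record Shipment -> inert under this dialect — no rule fires on Shipment and the result does not move
  removed field latitude from record Meta -> a verdict-level change on Shipment — the shown value reads the same

decoded: FAILS_AT (duration, R1)


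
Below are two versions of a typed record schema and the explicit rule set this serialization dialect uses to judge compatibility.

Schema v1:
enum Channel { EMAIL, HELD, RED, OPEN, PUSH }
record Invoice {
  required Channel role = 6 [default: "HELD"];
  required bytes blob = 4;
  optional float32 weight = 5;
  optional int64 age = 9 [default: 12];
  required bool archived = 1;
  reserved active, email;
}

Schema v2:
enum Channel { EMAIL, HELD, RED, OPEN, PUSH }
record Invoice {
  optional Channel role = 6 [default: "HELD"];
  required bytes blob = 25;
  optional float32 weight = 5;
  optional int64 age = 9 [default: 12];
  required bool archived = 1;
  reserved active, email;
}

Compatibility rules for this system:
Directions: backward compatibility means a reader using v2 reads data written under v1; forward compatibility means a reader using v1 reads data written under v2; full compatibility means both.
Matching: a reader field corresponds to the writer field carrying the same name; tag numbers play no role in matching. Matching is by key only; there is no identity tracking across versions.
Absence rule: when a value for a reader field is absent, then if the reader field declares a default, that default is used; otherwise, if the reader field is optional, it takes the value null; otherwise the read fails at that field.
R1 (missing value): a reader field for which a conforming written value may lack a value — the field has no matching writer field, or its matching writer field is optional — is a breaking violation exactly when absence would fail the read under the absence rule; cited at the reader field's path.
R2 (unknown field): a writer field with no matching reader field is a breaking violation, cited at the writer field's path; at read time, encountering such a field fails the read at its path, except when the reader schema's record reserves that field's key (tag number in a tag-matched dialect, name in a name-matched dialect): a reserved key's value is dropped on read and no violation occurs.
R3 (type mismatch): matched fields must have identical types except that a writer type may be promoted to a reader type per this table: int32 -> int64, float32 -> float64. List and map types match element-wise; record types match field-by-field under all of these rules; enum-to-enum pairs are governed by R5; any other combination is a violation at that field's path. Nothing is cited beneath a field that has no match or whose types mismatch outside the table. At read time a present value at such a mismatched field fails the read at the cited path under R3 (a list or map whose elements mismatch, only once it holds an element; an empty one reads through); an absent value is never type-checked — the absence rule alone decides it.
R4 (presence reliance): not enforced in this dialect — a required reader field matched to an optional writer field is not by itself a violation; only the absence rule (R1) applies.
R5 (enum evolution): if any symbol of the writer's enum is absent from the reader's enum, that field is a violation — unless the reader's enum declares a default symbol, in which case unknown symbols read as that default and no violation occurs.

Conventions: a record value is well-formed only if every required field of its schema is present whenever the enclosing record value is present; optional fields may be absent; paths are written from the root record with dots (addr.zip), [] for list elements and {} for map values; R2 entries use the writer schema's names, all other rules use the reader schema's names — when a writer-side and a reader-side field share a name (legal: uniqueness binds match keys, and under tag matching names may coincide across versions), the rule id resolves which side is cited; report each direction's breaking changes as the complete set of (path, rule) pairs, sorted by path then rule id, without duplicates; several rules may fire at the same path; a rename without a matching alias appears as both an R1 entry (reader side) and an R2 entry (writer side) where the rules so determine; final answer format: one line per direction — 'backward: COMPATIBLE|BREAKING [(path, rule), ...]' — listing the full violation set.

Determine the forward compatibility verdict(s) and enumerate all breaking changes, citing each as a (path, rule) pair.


forward: COMPATIBLE []

in Invoice below, arrows point writer -> reader
forward pass over Invoice, reader schema v1, writer schema v2:
  role: paired with writer role (Channel -> Channel; writer optional)
  blob: paired with writer blob (bytes -> bytes; writer required)
  weight: paired with writer weight (float32 -> float32; writer optional)
  age: paired with writer age (int64 -> int64; writer optional)
  archived: paired with writer archived (bool -> bool; writer required)
  => forward verdict for Invoice: COMPATIBLE, no violations
remaining Invoice differences; none change what is asked:
  field role in record Invoice: required changed to optional -> no rule fires on it in Invoice's dialect; the asked verdict holds
  field blob in record Invoice: tag 4 changed to 25 -> no rule fires on it in Invoice's dialect; the asked verdict holds


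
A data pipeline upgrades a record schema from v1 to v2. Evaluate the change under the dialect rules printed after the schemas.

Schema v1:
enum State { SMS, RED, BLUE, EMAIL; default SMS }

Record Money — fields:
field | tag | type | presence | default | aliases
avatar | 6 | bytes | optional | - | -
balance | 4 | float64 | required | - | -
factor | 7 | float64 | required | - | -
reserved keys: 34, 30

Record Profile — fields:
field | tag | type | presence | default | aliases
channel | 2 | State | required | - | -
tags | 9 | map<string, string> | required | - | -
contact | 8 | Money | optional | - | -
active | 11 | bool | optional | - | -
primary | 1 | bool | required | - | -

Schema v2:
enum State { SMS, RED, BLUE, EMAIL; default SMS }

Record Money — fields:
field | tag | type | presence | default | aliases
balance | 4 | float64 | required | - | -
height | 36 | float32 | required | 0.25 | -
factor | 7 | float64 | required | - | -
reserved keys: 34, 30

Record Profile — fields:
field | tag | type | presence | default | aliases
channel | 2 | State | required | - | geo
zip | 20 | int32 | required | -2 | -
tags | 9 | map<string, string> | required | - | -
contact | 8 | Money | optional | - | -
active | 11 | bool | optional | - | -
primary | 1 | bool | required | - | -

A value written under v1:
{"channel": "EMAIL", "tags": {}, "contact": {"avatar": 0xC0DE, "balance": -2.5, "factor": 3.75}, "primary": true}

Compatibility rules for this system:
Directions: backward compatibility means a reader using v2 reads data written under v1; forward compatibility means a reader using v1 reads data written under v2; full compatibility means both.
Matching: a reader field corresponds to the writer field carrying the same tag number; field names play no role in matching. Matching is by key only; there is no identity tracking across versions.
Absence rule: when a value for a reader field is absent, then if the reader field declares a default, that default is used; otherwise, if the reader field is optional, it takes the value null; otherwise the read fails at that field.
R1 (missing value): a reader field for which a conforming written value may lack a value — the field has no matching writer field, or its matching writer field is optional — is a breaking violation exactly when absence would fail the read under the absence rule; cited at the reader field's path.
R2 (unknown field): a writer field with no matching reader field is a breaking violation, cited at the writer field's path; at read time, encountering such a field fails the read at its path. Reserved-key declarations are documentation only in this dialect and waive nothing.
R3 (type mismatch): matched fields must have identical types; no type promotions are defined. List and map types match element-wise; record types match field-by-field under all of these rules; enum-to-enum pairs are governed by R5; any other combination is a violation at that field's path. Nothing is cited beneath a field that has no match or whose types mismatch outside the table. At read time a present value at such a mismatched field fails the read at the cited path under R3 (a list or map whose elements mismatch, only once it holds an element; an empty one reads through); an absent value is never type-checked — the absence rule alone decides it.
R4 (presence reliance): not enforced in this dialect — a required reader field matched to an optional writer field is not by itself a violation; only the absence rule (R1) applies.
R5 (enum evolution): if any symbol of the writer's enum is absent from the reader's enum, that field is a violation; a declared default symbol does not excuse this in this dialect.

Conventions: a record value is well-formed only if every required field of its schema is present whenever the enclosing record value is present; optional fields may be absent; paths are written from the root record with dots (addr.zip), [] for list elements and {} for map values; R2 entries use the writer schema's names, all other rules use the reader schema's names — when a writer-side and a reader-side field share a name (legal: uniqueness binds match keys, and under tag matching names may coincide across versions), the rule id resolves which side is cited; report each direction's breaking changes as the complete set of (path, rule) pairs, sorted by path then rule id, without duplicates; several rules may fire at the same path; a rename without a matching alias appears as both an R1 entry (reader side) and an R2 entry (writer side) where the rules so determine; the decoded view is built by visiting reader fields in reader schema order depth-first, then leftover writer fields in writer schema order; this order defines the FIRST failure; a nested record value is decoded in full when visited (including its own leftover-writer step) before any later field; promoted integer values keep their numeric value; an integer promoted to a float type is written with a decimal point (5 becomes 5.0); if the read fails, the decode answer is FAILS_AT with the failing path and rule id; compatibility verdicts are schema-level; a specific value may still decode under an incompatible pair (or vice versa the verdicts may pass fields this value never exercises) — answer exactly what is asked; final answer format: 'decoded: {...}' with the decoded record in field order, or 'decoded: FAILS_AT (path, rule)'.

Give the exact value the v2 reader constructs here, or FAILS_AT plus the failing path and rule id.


decoded: FAILS_AT (contact.avatar, R2)

each type pair in Profile: writer, then reader
migrating the Profile value to v2:
  channel := "EMAIL"
  zip := -2 (absent -> default)
  tags := {}
  contact.balance := -2.5
  contact.height := 0.25 (absent -> default)
  contact.factor := 3.75
  read fails at contact.avatar under R2 (unknown field)
  => FAILS_AT (contact.avatar, R2)
ruling out the remaining Profile differences:
  added field height to record Money: required float32, tag 36, default 0.25 (in v2 it sits immediately before factor) -> changes Profile's schema-level verdicts only — the decode of this value is the same
  added field zip to record Profile: required int32, tag 20, default -2 (in v2 it sits immediately before tags) -> changes Profile's schema-level verdicts only — the decode of this value is the same
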